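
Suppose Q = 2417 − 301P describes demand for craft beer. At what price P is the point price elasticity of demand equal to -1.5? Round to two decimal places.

Ed = −301P/(2417 − 301P). Set this equal to -1.5:
301P = 1.5·(2417 − 301P) ⇒ 301P(1 + 1.5) = 1.5·2417
P = 1.5·2417 / (301·2.5) = 4.8179…

4.82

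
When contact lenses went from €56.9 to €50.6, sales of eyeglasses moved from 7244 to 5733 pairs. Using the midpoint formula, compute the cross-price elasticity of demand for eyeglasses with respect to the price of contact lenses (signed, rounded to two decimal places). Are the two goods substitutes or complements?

1.99; substitutes

%ΔQ_{eyeglasses} = (5733 − 7244)/avg = -1511/6488.5 = -0.232873…
%ΔP_{contact lenses} = (50.6 − 56.9)/avg = -6.3/53.75 = -0.117209…
E_cross = (-1511/6488.5) / (-6.3/53.75) = 1.9868…
E_cross > 0 ⇒ the goods are substitutes.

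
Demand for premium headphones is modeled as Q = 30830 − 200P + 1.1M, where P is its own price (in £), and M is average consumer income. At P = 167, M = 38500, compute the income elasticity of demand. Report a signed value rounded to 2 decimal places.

1.06

At the given values, Q = 30830 − 200(167) + 1.1(38500) = 39780.
∂Q/∂M = 1.1.
E = (1.1) × (38500/39780) = 1.0646…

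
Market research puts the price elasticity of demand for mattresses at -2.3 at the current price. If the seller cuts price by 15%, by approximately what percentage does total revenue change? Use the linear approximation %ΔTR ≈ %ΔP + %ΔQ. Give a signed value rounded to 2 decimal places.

+19.50%

%ΔQ ≈ Ed × %ΔP = (-2.3) × (-15%) = +34.5000%
%ΔTR ≈ %ΔP + %ΔQ = (-15%) + (+34.5000%) = +19.5000%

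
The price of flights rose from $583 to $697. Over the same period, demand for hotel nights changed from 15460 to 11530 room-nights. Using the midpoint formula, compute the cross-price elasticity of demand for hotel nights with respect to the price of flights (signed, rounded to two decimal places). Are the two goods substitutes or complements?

%ΔQ_{hotel nights} = (11530 − 15460)/avg = -3930/13495 = -0.291218…
%ΔP_{flights} = (697 − 583)/avg = 114/640 = 0.178125
E_cross = (-3930/13495) / (114/640) = -1.6349…
E_cross < 0 ⇒ the goods are complements.

-1.63; complements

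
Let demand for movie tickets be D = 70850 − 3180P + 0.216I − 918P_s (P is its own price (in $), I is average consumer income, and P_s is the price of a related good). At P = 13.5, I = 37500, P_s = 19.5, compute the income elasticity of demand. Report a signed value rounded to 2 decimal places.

At the given values, D = 70850 − 3180(13.5) + 0.216(37500) − 918(19.5) = 18119.
∂D/∂I = 0.216.
E = (0.216) × (37500/18119) = 0.4470…

0.45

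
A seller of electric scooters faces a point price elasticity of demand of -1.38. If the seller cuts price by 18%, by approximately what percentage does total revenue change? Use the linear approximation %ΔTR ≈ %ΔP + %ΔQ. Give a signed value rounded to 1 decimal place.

%ΔQ ≈ Ed × %ΔP = (-1.38) × (-18%) = +24.8400%
%ΔTR ≈ %ΔP + %ΔQ = (-18%) + (+24.8400%) = +6.8400%

+6.8%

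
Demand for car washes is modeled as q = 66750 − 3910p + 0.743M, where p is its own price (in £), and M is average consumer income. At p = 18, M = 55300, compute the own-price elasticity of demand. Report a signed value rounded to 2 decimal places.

At the given values, q = 66750 − 3910(18) + 0.743(55300) = 37457.9.
∂q/∂p = −3910.
E = (-3910) × (18/37457.9) = -1.8789…

-1.88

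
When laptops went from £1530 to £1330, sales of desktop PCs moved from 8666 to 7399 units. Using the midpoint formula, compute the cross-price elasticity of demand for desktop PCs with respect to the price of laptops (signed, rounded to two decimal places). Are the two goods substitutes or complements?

1.13; substitutes

%ΔQ_{desktop PCs} = (7399 − 8666)/avg = -1267/8032.5 = -0.157734…
%ΔP_{laptops} = (1330 − 1530)/avg = -200/1430 = -0.139860…
E_cross = (-1267/8032.5) / (-200/1430) = 1.1277…
E_cross > 0 ⇒ the goods are substitutes.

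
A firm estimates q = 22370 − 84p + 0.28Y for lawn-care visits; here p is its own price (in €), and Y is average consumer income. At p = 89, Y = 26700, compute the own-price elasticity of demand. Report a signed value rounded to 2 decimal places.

At the given values, q = 22370 − 84(89) + 0.28(26700) = 22370.
∂q/∂p = −84.
E = (-84) × (89/22370) = -0.3341…

-0.33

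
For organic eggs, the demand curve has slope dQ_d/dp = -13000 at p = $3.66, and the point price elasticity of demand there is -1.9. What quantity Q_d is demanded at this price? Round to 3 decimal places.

Ed = (dQ_d/dp)·(p/Q_d) ⇒ Q_d = (dQ_d/dp)·p/Ed = (-13000)·3.66/(-1.9) = 25042.10526…

25042.105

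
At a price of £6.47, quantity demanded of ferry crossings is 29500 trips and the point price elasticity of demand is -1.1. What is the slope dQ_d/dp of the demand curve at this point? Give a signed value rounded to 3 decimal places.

Ed = (dQ_d/dp)·(p/Q_d) ⇒ dQ_d/dp = Ed·Q_d/p = (-1.1)·29500/6.47 = -5015.45595…

-5015.456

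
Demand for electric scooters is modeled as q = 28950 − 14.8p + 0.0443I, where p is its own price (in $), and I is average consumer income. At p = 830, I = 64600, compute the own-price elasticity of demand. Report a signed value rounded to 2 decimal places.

-0.63

At the given values, q = 28950 − 14.8(830) + 0.0443(64600) = 19527.78.
∂q/∂p = −14.8.
E = (-14.8) × (830/19527.78) = -0.6290…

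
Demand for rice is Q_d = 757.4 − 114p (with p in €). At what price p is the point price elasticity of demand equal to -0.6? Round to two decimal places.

Ed = −114p/(757.4 − 114p). Set this equal to -0.6:
114p = 0.6·(757.4 − 114p) ⇒ 114p(1 + 0.6) = 0.6·757.4
p = 0.6·757.4 / (114·1.6) = 2.4914…

2.49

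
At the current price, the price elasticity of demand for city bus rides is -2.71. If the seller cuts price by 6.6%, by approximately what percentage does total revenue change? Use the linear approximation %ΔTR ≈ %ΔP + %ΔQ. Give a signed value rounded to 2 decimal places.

+11.29%

%ΔQ ≈ Ed × %ΔP = (-2.71) × (-6.6%) = +17.8860%
%ΔTR ≈ %ΔP + %ΔQ = (-6.6%) + (+17.8860%) = +11.2860%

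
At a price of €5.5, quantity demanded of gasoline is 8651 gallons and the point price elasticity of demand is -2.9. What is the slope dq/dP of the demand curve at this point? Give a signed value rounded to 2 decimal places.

Ed = (dq/dP)·(P/q) ⇒ dq/dP = Ed·q/P = (-2.9)·8651/5.5 = -4561.4363…

-4561.44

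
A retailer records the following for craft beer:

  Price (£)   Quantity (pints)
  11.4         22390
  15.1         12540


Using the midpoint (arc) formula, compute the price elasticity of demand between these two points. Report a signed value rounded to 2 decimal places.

-2.02

%ΔQ = (12540 − 22390) / [(22390 + 12540)/2] = -9850/17465 = -0.563985…
%ΔP = (15.1 − 11.4) / [(11.4 + 15.1)/2] = 3.7/13.25 = 0.279245…
Arc Ed = %ΔQ / %ΔP = (-9850/17465) / (3.7/13.25) = -2.0196…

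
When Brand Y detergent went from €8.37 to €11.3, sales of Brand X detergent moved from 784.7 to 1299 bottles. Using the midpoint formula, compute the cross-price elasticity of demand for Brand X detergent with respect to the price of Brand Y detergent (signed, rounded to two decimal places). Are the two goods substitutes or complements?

1.66; substitutes

%ΔQ_{Brand X detergent} = (1299 − 784.7)/avg = 514.3/1041.85 = 0.493641…
%ΔP_{Brand Y detergent} = (11.3 − 8.37)/avg = 2.93/9.835 = 0.297915…
E_cross = (514.3/1041.85) / (2.93/9.835) = 1.6569…
E_cross > 0 ⇒ the goods are substitutes.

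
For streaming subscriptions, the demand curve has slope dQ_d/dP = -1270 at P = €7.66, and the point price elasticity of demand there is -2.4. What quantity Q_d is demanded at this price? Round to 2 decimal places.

Ed = (dQ_d/dP)·(P/Q_d) ⇒ Q_d = (dQ_d/dP)·P/Ed = (-1270)·7.66/(-2.4) = 4053.4166…

4053.42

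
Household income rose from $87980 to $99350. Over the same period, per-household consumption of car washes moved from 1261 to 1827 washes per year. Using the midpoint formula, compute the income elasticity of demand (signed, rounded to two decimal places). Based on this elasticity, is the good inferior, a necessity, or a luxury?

3.02; luxury

%ΔQ = (1827 − 1261)/[( 1261 + 1827)/2] = 566/1544 = 0.366580…
%ΔIncome = (99350 − 87980)/[( 87980 + 99350)/2] = 11370/93665 = 0.121390…
E_income = (566/1544) / (11370/93665) = 3.0198…
E_income > 1 ⇒ normal good, luxury.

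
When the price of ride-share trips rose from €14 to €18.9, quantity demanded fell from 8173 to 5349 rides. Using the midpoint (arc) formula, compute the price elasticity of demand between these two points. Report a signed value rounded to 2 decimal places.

-1.40

%ΔQ = (5349 − 8173) / [(8173 + 5349)/2] = -2824/6761 = -0.417689…
%ΔP = (18.9 − 14) / [(14 + 18.9)/2] = 4.9/16.45 = 0.297872…
Arc Ed = %ΔQ / %ΔP = (-2824/6761) / (4.9/16.45) = -1.4022…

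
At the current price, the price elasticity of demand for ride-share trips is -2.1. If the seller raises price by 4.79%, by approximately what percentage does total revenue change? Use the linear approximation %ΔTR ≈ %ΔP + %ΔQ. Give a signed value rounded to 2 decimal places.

%ΔQ ≈ Ed × %ΔP = (-2.1) × (+4.79%) = -10.0590%
%ΔTR ≈ %ΔP + %ΔQ = (+4.79%) + (-10.0590%) = -5.2690%

-5.27%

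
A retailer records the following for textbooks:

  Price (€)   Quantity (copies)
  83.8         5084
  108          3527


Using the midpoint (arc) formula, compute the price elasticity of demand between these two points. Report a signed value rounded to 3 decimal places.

-1.433

%ΔQ = (3527 − 5084) / [(5084 + 3527)/2] = -1557/4305.5 = -0.361630…
%ΔP = (108 − 83.8) / [(83.8 + 108)/2] = 24.2/95.9 = 0.252346…
Arc Ed = %ΔQ / %ΔP = (-1557/4305.5) / (24.2/95.9) = -1.43307…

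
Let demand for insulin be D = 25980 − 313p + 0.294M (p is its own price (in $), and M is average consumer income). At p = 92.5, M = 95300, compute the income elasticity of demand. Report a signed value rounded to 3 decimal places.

At the given values, D = 25980 − 313(92.5) + 0.294(95300) = 25045.7.
∂D/∂M = 0.294.
E = (0.294) × (95300/25045.7) = 1.11868…

1.119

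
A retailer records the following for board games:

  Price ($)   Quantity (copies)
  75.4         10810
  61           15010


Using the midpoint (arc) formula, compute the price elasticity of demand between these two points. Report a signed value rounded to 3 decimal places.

-1.541

%ΔQ = (15010 − 10810) / [(10810 + 15010)/2] = 4200/12910 = 0.325329…
%ΔP = (61 − 75.4) / [(75.4 + 61)/2] = -14.4/68.2 = -0.211143…
Arc Ed = %ΔQ / %ΔP = (4200/12910) / (-14.4/68.2) = -1.54079…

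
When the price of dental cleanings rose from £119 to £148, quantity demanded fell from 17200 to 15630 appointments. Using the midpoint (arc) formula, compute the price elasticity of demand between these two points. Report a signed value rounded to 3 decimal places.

-0.440

%ΔQ = (15630 − 17200) / [(17200 + 15630)/2] = -1570/16415 = -0.095644…
%ΔP = (148 − 119) / [(119 + 148)/2] = 29/133.5 = 0.217228…
Arc Ed = %ΔQ / %ΔP = (-1570/16415) / (29/133.5) = -0.44029…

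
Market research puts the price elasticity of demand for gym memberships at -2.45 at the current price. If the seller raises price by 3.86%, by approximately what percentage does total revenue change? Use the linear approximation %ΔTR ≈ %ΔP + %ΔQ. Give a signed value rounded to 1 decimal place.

-5.6%

%ΔQ ≈ Ed × %ΔP = (-2.45) × (+3.86%) = -9.4570%
%ΔTR ≈ %ΔP + %ΔQ = (+3.86%) + (-9.4570%) = -5.5970%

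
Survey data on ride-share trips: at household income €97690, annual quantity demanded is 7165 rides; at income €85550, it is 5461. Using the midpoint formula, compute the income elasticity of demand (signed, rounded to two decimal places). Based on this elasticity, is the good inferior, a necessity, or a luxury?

2.04; luxury

%ΔQ = (5461 − 7165)/[( 7165 + 5461)/2] = -1704/6313 = -0.269919…
%ΔIncome = (85550 − 97690)/[( 97690 + 85550)/2] = -12140/91620 = -0.132503…
E_income = (-1704/6313) / (-12140/91620) = 2.0370…
E_income > 1 ⇒ normal good, luxury.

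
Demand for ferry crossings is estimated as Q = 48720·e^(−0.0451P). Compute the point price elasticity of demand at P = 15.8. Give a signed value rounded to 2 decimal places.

-0.71

dQ/dP = −0.0451·Q = -1077.49. At P = 15.8, Q = 23891.2.
Ed = (dQ/dP)·(P/Q) = (-1077.49) × (15.8/23891.2) = -0.7125…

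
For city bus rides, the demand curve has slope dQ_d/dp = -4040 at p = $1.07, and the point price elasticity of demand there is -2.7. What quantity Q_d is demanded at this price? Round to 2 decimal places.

Ed = (dQ_d/dp)·(p/Q_d) ⇒ Q_d = (dQ_d/dp)·p/Ed = (-4040)·1.07/(-2.7) = 1601.0370…

1601.04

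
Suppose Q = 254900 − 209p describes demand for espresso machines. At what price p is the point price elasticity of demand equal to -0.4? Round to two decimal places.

348.46

Ed = −209p/(254900 − 209p). Set this equal to -0.4:
209p = 0.4·(254900 − 209p) ⇒ 209p(1 + 0.4) = 0.4·254900
p = 0.4·254900 / (209·1.4) = 348.4620…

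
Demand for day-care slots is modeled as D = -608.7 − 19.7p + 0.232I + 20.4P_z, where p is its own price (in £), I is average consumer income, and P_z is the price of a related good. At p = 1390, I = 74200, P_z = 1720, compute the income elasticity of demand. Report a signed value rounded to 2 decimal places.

At the given values, D = -608.7 − 19.7(1390) + 0.232(74200) + 20.4(1720) = 24310.7.
∂D/∂I = 0.232.
E = (0.232) × (74200/24310.7) = 0.7080…

0.71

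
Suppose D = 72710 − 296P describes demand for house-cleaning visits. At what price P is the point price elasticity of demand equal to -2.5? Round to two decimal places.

175.46

Ed = −296P/(72710 − 296P). Set this equal to -2.5:
296P = 2.5·(72710 − 296P) ⇒ 296P(1 + 2.5) = 2.5·72710
P = 2.5·72710 / (296·3.5) = 175.4584…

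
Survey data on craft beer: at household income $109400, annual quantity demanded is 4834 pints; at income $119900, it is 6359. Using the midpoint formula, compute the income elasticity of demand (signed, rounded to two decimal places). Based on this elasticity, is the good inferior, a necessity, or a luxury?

2.98; luxury

%ΔQ = (6359 − 4834)/[( 4834 + 6359)/2] = 1525/5596.5 = 0.272491…
%ΔIncome = (119900 − 109400)/[( 109400 + 119900)/2] = 10500/114650 = 0.091583…
E_income = (1525/5596.5) / (10500/114650) = 2.9753…
E_income > 1 ⇒ normal good, luxury.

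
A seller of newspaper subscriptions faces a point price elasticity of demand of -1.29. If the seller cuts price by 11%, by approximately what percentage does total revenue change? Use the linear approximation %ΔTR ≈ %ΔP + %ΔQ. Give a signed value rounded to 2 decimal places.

+3.19%

%ΔQ ≈ Ed × %ΔP = (-1.29) × (-11%) = +14.1900%
%ΔTR ≈ %ΔP + %ΔQ = (-11%) + (+14.1900%) = +3.1900%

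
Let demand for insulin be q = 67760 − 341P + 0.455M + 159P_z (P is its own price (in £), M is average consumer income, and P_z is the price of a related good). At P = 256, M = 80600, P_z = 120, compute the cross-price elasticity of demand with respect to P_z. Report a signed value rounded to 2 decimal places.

At the given values, q = 67760 − 341(256) + 0.455(80600) + 159(120) = 36217.
∂q/∂P_z = 159.
E = (159) × (120/36217) = 0.5268…

0.53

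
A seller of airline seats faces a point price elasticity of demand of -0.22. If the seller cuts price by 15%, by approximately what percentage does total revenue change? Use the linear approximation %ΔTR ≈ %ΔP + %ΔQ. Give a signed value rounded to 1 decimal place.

-11.7%

%ΔQ ≈ Ed × %ΔP = (-0.22) × (-15%) = +3.3000%
%ΔTR ≈ %ΔP + %ΔQ = (-15%) + (+3.3000%) = -11.7000%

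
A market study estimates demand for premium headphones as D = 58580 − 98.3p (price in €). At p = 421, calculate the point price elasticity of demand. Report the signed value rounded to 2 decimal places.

-2.41

dD/dp = −98.3. At p = 421, D = 58580 − 98.3(421) = 17195.7.
Ed = (dD/dp)·(p/D) = −98.3 × (421/17195.7) = -2.4066…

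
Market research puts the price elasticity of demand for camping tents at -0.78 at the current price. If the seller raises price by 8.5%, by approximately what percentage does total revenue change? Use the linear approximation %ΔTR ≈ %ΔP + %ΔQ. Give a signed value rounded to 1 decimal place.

+1.9%

%ΔQ ≈ Ed × %ΔP = (-0.78) × (+8.5%) = -6.6300%
%ΔTR ≈ %ΔP + %ΔQ = (+8.5%) + (-6.6300%) = +1.8700%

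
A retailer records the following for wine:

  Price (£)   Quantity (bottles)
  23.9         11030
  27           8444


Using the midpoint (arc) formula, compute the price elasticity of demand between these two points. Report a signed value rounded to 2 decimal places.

%ΔQ = (8444 − 11030) / [(11030 + 8444)/2] = -2586/9737 = -0.265584…
%ΔP = (27 − 23.9) / [(23.9 + 27)/2] = 3.1/25.45 = 0.121807…
Arc Ed = %ΔQ / %ΔP = (-2586/9737) / (3.1/25.45) = -2.1803…

-2.18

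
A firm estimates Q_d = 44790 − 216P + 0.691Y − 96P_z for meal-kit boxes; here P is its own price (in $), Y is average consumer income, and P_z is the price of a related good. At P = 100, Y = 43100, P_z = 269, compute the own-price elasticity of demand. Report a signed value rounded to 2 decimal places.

-0.80

At the given values, Q_d = 44790 − 216(100) + 0.691(43100) − 96(269) = 27148.1.
∂Q_d/∂P = −216.
E = (-216) × (100/27148.1) = -0.7956…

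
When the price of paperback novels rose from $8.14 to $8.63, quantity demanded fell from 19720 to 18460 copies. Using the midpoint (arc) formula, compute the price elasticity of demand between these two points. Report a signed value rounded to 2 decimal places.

-1.13

%ΔQ = (18460 − 19720) / [(19720 + 18460)/2] = -1260/19090 = -0.066003…
%ΔP = (8.63 − 8.14) / [(8.14 + 8.63)/2] = 0.49/8.385 = 0.058437…
Arc Ed = %ΔQ / %ΔP = (-1260/19090) / (0.49/8.385) = -1.1294…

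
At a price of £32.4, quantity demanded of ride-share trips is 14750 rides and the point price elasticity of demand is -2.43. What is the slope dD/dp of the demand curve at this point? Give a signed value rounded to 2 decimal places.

-1106.25

Ed = (dD/dp)·(p/D) ⇒ dD/dp = Ed·D/p = (-2.43)·14750/32.4 = -1106.25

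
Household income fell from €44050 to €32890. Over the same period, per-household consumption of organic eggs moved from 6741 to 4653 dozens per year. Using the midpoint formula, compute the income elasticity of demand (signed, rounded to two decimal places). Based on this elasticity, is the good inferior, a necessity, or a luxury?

1.26; luxury

%ΔQ = (4653 − 6741)/[( 6741 + 4653)/2] = -2088/5697 = -0.366508…
%ΔIncome = (32890 − 44050)/[( 44050 + 32890)/2] = -11160/38470 = -0.290096…
E_income = (-2088/5697) / (-11160/38470) = 1.2634…
E_income > 1 ⇒ normal good, luxury.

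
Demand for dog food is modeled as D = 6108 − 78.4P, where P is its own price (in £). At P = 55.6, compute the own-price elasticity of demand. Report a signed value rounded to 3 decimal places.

-2.492

At the given values, D = 6108 − 78.4(55.6) = 1748.96.
∂D/∂P = −78.4.
E = (-78.4) × (55.6/1748.96) = -2.49236…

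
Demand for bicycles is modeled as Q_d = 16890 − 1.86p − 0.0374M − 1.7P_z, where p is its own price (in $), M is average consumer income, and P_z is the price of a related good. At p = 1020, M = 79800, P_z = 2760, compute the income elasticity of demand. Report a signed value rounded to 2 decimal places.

-0.41

At the given values, Q_d = 16890 − 1.86(1020) − 0.0374(79800) − 1.7(2760) = 7316.28.
∂Q_d/∂M = -0.0374.
E = (-0.0374) × (79800/7316.28) = -0.4079…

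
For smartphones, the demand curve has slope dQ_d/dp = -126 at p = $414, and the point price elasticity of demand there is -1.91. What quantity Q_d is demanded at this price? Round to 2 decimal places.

27310.99

Ed = (dQ_d/dp)·(p/Q_d) ⇒ Q_d = (dQ_d/dp)·p/Ed = (-126)·414/(-1.91) = 27310.9947…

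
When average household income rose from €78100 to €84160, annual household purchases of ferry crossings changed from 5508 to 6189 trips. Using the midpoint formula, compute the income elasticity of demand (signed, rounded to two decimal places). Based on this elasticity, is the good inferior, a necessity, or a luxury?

%ΔQ = (6189 − 5508)/[( 5508 + 6189)/2] = 681/5848.5 = 0.116440…
%ΔIncome = (84160 − 78100)/[( 78100 + 84160)/2] = 6060/81130 = 0.074694…
E_income = (681/5848.5) / (6060/81130) = 1.5588…
E_income > 1 ⇒ normal good, luxury.

1.56; luxury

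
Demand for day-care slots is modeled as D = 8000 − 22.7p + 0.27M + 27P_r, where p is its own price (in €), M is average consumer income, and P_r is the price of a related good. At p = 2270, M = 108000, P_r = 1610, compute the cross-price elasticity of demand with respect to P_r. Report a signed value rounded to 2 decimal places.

1.49

At the given values, D = 8000 − 22.7(2270) + 0.27(108000) + 27(1610) = 29101.
∂D/∂P_r = 27.
E = (27) × (1610/29101) = 1.4937…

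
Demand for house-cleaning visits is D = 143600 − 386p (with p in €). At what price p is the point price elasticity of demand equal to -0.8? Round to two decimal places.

Ed = −386p/(143600 − 386p). Set this equal to -0.8:
386p = 0.8·(143600 − 386p) ⇒ 386p(1 + 0.8) = 0.8·143600
p = 0.8·143600 / (386·1.8) = 165.3425…

165.34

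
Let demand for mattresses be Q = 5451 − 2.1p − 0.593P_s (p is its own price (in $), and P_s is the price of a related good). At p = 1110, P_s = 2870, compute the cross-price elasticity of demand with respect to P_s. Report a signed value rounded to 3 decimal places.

At the given values, Q = 5451 − 2.1(1110) − 0.593(2870) = 1418.09.
∂Q/∂P_s = -0.593.
E = (-0.593) × (2870/1418.09) = -1.20014…

-1.200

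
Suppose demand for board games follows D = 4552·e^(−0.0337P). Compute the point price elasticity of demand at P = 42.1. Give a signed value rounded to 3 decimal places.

dD/dP = −0.0337·D = -37.1251. At P = 42.1, D = 1101.64.
Ed = (dD/dP)·(P/D) = (-37.1251) × (42.1/1101.64) = -1.41877

-1.419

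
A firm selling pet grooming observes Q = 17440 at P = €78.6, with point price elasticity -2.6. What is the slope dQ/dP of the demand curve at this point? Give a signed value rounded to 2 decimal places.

Ed = (dQ/dP)·(P/Q) ⇒ dQ/dP = Ed·Q/P = (-2.6)·17440/78.6 = -576.8956…

-576.90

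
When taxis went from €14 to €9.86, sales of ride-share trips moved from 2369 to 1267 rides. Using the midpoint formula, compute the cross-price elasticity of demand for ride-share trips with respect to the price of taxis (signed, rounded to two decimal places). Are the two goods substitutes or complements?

%ΔQ_{ride-share trips} = (1267 − 2369)/avg = -1102/1818 = -0.606160…
%ΔP_{taxis} = (9.86 − 14)/avg = -4.14/11.93 = -0.347024…
E_cross = (-1102/1818) / (-4.14/11.93) = 1.7467…
E_cross > 0 ⇒ the goods are substitutes.

1.75; substitutes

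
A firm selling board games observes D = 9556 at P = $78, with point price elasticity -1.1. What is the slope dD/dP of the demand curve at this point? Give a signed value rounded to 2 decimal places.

Ed = (dD/dP)·(P/D) ⇒ dD/dP = Ed·D/P = (-1.1)·9556/78 = -134.7641…

-134.76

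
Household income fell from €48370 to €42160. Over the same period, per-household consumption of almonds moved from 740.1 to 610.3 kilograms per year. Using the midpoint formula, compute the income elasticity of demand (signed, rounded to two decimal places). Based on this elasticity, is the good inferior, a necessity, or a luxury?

1.40; luxury

%ΔQ = (610.3 − 740.1)/[( 740.1 + 610.3)/2] = -129.8/675.2 = -0.192239…
%ΔIncome = (42160 − 48370)/[( 48370 + 42160)/2] = -6210/45265 = -0.137192…
E_income = (-129.8/675.2) / (-6210/45265) = 1.4012…
E_income > 1 ⇒ normal good, luxury.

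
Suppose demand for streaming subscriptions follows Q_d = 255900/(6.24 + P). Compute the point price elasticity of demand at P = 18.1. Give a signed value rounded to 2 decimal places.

-0.74

dQ_d/dP = −255900/(6.24 + P)² = -431.946. At P = 18.1, Q_d = 10513.6.
Ed = (dQ_d/dP)·(P/Q_d) = (-431.946) × (18.1/10513.6) = -0.7436…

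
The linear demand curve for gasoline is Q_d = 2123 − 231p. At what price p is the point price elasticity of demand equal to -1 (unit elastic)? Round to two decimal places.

Ed = −231p/(2123 − 231p). Set this equal to -1:
231p = 1·(2123 − 231p) ⇒ 231p(1 + 1) = 1·2123
p = 1·2123 / (231·2) = 4.5952…

4.60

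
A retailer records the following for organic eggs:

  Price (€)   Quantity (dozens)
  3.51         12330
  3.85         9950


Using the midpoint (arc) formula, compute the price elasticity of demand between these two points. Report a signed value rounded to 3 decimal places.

%ΔQ = (9950 − 12330) / [(12330 + 9950)/2] = -2380/11140 = -0.213644…
%ΔP = (3.85 − 3.51) / [(3.51 + 3.85)/2] = 0.34/3.68 = 0.092391…
Arc Ed = %ΔQ / %ΔP = (-2380/11140) / (0.34/3.68) = -2.31238…

-2.312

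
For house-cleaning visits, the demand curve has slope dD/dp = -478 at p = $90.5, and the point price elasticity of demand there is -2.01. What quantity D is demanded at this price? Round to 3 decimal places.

Ed = (dD/dp)·(p/D) ⇒ D = (dD/dp)·p/Ed = (-478)·90.5/(-2.01) = 21521.89054…

21521.891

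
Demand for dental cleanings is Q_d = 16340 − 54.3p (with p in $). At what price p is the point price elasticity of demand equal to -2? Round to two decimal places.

Ed = −54.3p/(16340 − 54.3p). Set this equal to -2:
54.3p = 2·(16340 − 54.3p) ⇒ 54.3p(1 + 2) = 2·16340
p = 2·16340 / (54.3·3) = 200.6138…

200.61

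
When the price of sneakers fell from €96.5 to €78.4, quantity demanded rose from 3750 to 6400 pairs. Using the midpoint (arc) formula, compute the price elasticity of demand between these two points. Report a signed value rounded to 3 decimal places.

%ΔQ = (6400 − 3750) / [(3750 + 6400)/2] = 2650/5075 = 0.522167…
%ΔP = (78.4 − 96.5) / [(96.5 + 78.4)/2] = -18.1/87.45 = -0.206975…
Arc Ed = %ΔQ / %ΔP = (2650/5075) / (-18.1/87.45) = -2.52284…

-2.523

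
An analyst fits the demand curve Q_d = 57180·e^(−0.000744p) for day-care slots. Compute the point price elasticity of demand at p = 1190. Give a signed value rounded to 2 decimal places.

dQ_d/dp = −0.000744·Q_d = -17.5513. At p = 1190, Q_d = 23590.5.
Ed = (dQ_d/dp)·(p/Q_d) = (-17.5513) × (1190/23590.5) = -0.8853…

-0.89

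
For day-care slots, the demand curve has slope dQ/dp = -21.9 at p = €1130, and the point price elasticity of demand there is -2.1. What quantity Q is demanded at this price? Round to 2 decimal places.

Ed = (dQ/dp)·(p/Q) ⇒ Q = (dQ/dp)·p/Ed = (-21.9)·1130/(-2.1) = 11784.2857…

11784.29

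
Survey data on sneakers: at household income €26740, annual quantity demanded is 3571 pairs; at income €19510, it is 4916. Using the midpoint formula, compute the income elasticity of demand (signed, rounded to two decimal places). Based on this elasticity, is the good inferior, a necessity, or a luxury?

-1.01; inferior

%ΔQ = (4916 − 3571)/[( 3571 + 4916)/2] = 1345/4243.5 = 0.316955…
%ΔIncome = (19510 − 26740)/[( 26740 + 19510)/2] = -7230/23125 = -0.312648…
E_income = (1345/4243.5) / (-7230/23125) = -1.0137…
E_income < 0 ⇒ inferior good.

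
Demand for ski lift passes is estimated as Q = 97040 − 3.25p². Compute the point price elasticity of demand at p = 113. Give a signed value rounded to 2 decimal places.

-1.49

dQ/dp = −2·3.25·p = -734.5. At p = 113, Q = 55540.75.
Ed = (dQ/dp)·(p/Q) = (-734.5) × (113/55540.75) = -1.4943…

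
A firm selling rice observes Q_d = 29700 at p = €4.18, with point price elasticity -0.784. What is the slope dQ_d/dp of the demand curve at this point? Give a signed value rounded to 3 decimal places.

-5570.526

Ed = (dQ_d/dp)·(p/Q_d) ⇒ dQ_d/dp = Ed·Q_d/p = (-0.784)·29700/4.18 = -5570.52631…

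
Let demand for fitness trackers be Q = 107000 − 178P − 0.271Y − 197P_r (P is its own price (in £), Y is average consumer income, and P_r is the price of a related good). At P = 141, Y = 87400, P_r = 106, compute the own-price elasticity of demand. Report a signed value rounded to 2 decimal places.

-0.67

At the given values, Q = 107000 − 178(141) − 0.271(87400) − 197(106) = 37334.6.
∂Q/∂P = −178.
E = (-178) × (141/37334.6) = -0.6722…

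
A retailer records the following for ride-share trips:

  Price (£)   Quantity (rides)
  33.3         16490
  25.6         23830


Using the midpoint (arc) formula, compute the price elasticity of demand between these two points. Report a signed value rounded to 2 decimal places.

%ΔQ = (23830 − 16490) / [(16490 + 23830)/2] = 7340/20160 = 0.364087…
%ΔP = (25.6 − 33.3) / [(33.3 + 25.6)/2] = -7.7/29.45 = -0.261460…
Arc Ed = %ΔQ / %ΔP = (7340/20160) / (-7.7/29.45) = -1.3925…

-1.39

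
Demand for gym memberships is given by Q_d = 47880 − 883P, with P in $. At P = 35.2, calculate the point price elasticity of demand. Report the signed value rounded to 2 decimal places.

-1.85

dQ_d/dP = −883. At P = 35.2, Q_d = 47880 − 883(35.2) = 16798.4.
Ed = (dQ_d/dP)·(P/Q_d) = −883 × (35.2/16798.4) = -1.8502…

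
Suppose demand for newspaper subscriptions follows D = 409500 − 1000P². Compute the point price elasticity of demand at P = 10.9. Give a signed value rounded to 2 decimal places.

dD/dP = −2·1000·P = -21800. At P = 10.9, D = 290690.
Ed = (dD/dP)·(P/D) = (-21800) × (10.9/290690) = -0.8174…

-0.82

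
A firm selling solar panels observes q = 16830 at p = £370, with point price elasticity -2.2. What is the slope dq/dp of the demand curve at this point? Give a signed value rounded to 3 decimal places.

Ed = (dq/dp)·(p/q) ⇒ dq/dp = Ed·q/p = (-2.2)·16830/370 = -100.07027…

-100.070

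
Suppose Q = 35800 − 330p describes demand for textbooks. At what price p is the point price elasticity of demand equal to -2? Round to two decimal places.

72.32

Ed = −330p/(35800 − 330p). Set this equal to -2:
330p = 2·(35800 − 330p) ⇒ 330p(1 + 2) = 2·35800
p = 2·35800 / (330·3) = 72.3232…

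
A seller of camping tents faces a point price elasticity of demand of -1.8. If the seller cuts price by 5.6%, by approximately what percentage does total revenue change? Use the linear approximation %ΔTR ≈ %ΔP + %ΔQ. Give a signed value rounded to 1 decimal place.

%ΔQ ≈ Ed × %ΔP = (-1.8) × (-5.6%) = +10.0800%
%ΔTR ≈ %ΔP + %ΔQ = (-5.6%) + (+10.0800%) = +4.4800%

+4.5%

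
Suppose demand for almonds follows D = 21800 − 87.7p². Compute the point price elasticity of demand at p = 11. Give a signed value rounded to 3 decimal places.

dD/dp = −2·87.7·p = -1929.4. At p = 11, D = 11188.3.
Ed = (dD/dp)·(p/D) = (-1929.4) × (11/11188.3) = -1.89692…

-1.897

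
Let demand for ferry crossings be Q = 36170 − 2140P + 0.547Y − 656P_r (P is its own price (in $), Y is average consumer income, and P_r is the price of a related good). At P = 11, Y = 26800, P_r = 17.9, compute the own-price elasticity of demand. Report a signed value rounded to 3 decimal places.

At the given values, Q = 36170 − 2140(11) + 0.547(26800) − 656(17.9) = 15547.2.
∂Q/∂P = −2140.
E = (-2140) × (11/15547.2) = -1.51409…

-1.514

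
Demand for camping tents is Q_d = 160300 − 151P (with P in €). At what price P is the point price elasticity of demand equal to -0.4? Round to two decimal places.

Ed = −151P/(160300 − 151P). Set this equal to -0.4:
151P = 0.4·(160300 − 151P) ⇒ 151P(1 + 0.4) = 0.4·160300
P = 0.4·160300 / (151·1.4) = 303.3112…

303.31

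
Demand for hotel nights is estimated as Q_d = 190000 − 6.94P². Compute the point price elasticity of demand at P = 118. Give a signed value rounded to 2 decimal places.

dQ_d/dP = −2·6.94·P = -1637.84. At P = 118, Q_d = 93367.44.
Ed = (dQ_d/dP)·(P/Q_d) = (-1637.84) × (118/93367.44) = -2.0699…

-2.07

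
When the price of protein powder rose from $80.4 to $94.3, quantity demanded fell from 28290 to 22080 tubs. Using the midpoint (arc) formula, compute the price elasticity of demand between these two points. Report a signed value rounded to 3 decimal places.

%ΔQ = (22080 − 28290) / [(28290 + 22080)/2] = -6210/25185 = -0.246575…
%ΔP = (94.3 − 80.4) / [(80.4 + 94.3)/2] = 13.9/87.35 = 0.159129…
Arc Ed = %ΔQ / %ΔP = (-6210/25185) / (13.9/87.35) = -1.54952…

-1.550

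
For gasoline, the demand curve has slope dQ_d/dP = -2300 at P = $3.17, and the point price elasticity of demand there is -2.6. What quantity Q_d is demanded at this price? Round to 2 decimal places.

2804.23

Ed = (dQ_d/dP)·(P/Q_d) ⇒ Q_d = (dQ_d/dP)·P/Ed = (-2300)·3.17/(-2.6) = 2804.2307…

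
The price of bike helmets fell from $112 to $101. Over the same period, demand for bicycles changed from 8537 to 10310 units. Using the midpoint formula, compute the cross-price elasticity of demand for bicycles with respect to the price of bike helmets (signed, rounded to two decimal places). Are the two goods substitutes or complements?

%ΔQ_{bicycles} = (10310 − 8537)/avg = 1773/9423.5 = 0.188146…
%ΔP_{bike helmets} = (101 − 112)/avg = -11/106.5 = -0.103286…
E_cross = (1773/9423.5) / (-11/106.5) = -1.8216…
E_cross < 0 ⇒ the goods are complements.

-1.82; complements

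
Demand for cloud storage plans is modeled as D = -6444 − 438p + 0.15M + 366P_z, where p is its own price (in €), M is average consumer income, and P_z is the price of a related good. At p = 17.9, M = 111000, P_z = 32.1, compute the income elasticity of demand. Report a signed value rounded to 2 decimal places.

At the given values, D = -6444 − 438(17.9) + 0.15(111000) + 366(32.1) = 14114.4.
∂D/∂M = 0.15.
E = (0.15) × (111000/14114.4) = 1.1796…

1.18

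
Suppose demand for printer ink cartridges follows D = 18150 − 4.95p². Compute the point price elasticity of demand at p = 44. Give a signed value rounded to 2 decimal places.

dD/dp = −2·4.95·p = -435.6. At p = 44, D = 8566.8.
Ed = (dD/dp)·(p/D) = (-435.6) × (44/8566.8) = -2.2372…

-2.24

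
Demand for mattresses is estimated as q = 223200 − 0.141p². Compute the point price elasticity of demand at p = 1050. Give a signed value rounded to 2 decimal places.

dq/dp = −2·0.141·p = -296.1. At p = 1050, q = 67747.5.
Ed = (dq/dp)·(p/q) = (-296.1) × (1050/67747.5) = -4.5891…

-4.59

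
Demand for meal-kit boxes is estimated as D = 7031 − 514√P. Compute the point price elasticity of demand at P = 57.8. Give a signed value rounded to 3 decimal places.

dD/dP = −514/(2√P) = -33.8041. At P = 57.8, D = 3123.25.
Ed = (dD/dP)·(P/D) = (-33.8041) × (57.8/3123.25) = -0.62559…

-0.626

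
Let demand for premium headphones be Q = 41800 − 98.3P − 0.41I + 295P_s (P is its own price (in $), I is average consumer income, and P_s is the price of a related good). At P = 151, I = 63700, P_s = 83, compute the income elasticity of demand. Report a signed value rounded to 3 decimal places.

At the given values, Q = 41800 − 98.3(151) − 0.41(63700) + 295(83) = 25324.7.
∂Q/∂I = -0.41.
E = (-0.41) × (63700/25324.7) = -1.03128…

-1.031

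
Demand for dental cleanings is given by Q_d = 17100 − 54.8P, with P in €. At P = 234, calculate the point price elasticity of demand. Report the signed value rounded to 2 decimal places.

dQ_d/dP = −54.8. At P = 234, Q_d = 17100 − 54.8(234) = 4276.8.
Ed = (dQ_d/dP)·(P/Q_d) = −54.8 × (234/4276.8) = -2.9983…

-3.00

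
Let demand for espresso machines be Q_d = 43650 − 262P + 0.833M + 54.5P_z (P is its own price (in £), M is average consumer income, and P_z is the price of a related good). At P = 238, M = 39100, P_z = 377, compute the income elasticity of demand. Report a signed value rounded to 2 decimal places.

0.95

At the given values, Q_d = 43650 − 262(238) + 0.833(39100) + 54.5(377) = 34410.8.
∂Q_d/∂M = 0.833.
E = (0.833) × (39100/34410.8) = 0.9465…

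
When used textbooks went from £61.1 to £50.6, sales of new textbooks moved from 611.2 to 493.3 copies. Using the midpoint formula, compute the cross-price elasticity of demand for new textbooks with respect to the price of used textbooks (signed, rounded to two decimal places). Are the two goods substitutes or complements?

1.14; substitutes

%ΔQ_{new textbooks} = (493.3 − 611.2)/avg = -117.9/552.25 = -0.213490…
%ΔP_{used textbooks} = (50.6 − 61.1)/avg = -10.5/55.85 = -0.188003…
E_cross = (-117.9/552.25) / (-10.5/55.85) = 1.1355…
E_cross > 0 ⇒ the goods are substitutes.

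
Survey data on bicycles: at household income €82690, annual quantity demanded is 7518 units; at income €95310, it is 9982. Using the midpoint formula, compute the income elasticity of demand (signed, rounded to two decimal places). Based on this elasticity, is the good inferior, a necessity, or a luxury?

1.99; luxury

%ΔQ = (9982 − 7518)/[( 7518 + 9982)/2] = 2464/8750 = 0.2816
%ΔIncome = (95310 − 82690)/[( 82690 + 95310)/2] = 12620/89000 = 0.141797…
E_income = (2464/8750) / (12620/89000) = 1.9859…
E_income > 1 ⇒ normal good, luxury.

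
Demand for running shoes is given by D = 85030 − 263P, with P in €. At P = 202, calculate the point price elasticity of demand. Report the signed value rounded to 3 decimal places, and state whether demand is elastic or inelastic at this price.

dD/dP = −263. At P = 202, D = 85030 − 263(202) = 31904.
Ed = (dD/dP)·(P/D) = −263 × (202/31904) = -1.66518…
|Ed| = 1.665 > 1, so demand is elastic.

-1.665; elastic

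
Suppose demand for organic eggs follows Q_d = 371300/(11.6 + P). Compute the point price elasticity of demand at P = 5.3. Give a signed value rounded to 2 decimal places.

-0.31

dQ_d/dP = −371300/(11.6 + P)² = -1300.02. At P = 5.3, Q_d = 21970.4.
Ed = (dQ_d/dP)·(P/Q_d) = (-1300.02) × (5.3/21970.4) = -0.3136…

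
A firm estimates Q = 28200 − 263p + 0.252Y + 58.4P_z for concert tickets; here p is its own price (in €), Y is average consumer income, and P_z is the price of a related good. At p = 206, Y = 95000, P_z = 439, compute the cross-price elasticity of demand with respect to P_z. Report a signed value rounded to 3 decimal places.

At the given values, Q = 28200 − 263(206) + 0.252(95000) + 58.4(439) = 23599.6.
∂Q/∂P_z = 58.4.
E = (58.4) × (439/23599.6) = 1.08635…

1.086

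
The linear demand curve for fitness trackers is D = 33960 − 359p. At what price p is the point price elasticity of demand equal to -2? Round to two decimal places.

63.06

Ed = −359p/(33960 − 359p). Set this equal to -2:
359p = 2·(33960 − 359p) ⇒ 359p(1 + 2) = 2·33960
p = 2·33960 / (359·3) = 63.0640…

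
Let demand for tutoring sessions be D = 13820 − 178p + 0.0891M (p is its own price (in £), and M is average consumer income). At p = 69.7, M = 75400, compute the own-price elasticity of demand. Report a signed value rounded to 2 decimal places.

-1.53

At the given values, D = 13820 − 178(69.7) + 0.0891(75400) = 8131.54.
∂D/∂p = −178.
E = (-178) × (69.7/8131.54) = -1.5257…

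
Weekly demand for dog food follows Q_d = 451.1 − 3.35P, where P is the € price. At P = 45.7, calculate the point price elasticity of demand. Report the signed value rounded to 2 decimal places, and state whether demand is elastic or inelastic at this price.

dQ_d/dP = −3.35. At P = 45.7, Q_d = 451.1 − 3.35(45.7) = 298.005.
Ed = (dQ_d/dP)·(P/Q_d) = −3.35 × (45.7/298.005) = -0.5137…
|Ed| = 0.51 < 1, so demand is inelastic.

-0.51; inelastic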